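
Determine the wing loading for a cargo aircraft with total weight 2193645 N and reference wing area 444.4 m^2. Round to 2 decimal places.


Step 1: Wing loading = W / S = 2193645 / 444.4
Step 2: Wing loading = 4936.19 N/m^2

4936.19


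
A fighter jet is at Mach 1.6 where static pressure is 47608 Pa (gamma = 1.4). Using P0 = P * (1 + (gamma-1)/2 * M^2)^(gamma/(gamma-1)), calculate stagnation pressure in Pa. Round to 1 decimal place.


Step 1: (gamma-1)/2 * M^2 = 0.2 * 2.56 = 0.512
Step 2: 1 + 0.512 = 1.512
Step 3: Exponent gamma/(gamma-1) = 3.5
Step 4: P0 = 47608 * 1.512^3.5 = 202353.7 Pa

202353.7


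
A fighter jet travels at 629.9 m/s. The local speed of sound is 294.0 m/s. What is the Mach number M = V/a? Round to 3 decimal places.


Step 1: M = V / a = 629.9 / 294.0
Step 2: M = 2.143

2.143


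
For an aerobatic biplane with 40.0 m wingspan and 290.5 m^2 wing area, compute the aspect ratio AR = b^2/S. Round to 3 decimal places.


Step 1: b^2 = 40.0^2 = 1600.0
Step 2: AR = 1600.0 / 290.5 = 5.508

5.508


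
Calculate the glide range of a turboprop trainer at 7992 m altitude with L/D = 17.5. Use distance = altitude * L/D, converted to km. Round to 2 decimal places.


Step 1: Glide distance = altitude * L/D = 7992 * 17.5 = 139860.0 m
Step 2: Convert to km: 139860.0 / 1000 = 139.86 km

139.86


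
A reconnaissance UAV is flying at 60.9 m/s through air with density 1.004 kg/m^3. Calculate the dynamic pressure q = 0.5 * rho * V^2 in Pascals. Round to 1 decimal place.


Step 1: V^2 = 60.9^2 = 3708.81
Step 2: q = 0.5 * 1.004 * 3708.81
Step 3: q = 1861.8 Pa

1861.8


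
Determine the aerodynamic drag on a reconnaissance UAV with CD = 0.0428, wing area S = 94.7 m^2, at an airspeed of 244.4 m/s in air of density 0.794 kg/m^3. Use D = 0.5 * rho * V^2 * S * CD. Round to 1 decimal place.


Step 1: Dynamic pressure q = 0.5 * 0.794 * 244.4^2 = 23713.3499 Pa
Step 2: Drag D = q * S * CD = 23713.3499 * 94.7 * 0.0428
Step 3: D = 96114.0 N

96114.0


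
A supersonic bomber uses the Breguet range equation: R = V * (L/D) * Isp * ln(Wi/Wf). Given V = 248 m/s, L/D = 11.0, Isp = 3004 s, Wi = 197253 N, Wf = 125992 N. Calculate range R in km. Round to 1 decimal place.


Step 1: Coefficient = V * (L/D) * Isp = 248 * 11.0 * 3004 = 8194912.0 m
Step 2: Wi/Wf = 197253 / 125992 = 1.565599
Step 3: ln(1.565599) = 0.448269
Step 4: R = 8194912.0 * 0.448269 = 3673523.0 m = 3673.5 km

3673.5


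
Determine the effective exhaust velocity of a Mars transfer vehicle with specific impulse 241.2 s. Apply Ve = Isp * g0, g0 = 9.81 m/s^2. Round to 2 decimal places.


Step 1: Ve = Isp * g0 = 241.2 * 9.81
Step 2: Ve = 2366.17 m/s

2366.17


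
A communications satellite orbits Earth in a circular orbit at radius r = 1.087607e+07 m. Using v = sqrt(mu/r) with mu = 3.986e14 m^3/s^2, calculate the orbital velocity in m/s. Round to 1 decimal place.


Step 1: mu / r = 3.986e14 / 1.087607e+07 = 36649267.6123
Step 2: v = sqrt(36649267.6123) = 6053.9 m/s

6053.9


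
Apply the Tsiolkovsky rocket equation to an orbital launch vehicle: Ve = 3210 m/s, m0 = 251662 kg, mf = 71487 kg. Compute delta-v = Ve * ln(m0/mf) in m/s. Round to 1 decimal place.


Step 1: Mass ratio m0/mf = 251662 / 71487 = 3.520388
Step 2: ln(3.520388) = 1.258571
Step 3: delta-v = 3210 * 1.258571 = 4040.0 m/s

4040.0


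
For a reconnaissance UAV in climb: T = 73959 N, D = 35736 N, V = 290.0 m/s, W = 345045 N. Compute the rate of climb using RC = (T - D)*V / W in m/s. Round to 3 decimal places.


Step 1: Excess thrust = T - D = 73959 - 35736 = 38223 N
Step 2: Excess power = 38223 * 290.0 = 11084670.0 W
Step 3: RC = 11084670.0 / 345045 = 32.125 m/s

32.125


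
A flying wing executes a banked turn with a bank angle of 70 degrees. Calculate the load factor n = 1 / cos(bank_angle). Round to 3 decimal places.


Step 1: Convert 70 degrees to radians = 1.22173
Step 2: cos(70 deg) = 0.34202
Step 3: n = 1 / 0.34202 = 2.924

2.924


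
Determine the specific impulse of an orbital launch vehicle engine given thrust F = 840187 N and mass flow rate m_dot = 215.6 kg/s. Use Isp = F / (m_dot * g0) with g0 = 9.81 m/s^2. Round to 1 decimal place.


Step 1: m_dot * g0 = 215.6 * 9.81 = 2115.04
Step 2: Isp = 840187 / 2115.04 = 397.2 s

397.2


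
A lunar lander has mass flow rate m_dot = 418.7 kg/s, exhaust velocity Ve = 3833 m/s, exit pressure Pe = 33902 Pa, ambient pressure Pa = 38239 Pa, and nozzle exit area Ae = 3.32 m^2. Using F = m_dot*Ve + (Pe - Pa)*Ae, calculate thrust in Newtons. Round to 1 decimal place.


Step 1: Momentum thrust = m_dot * Ve = 418.7 * 3833 = 1604877.1 N
Step 2: Pressure thrust = (Pe - Pa) * Ae = (33902 - 38239) * 3.32 = -14398.84 N
Step 3: Total thrust F = 1604877.1 + -14398.84 = 1590478.3 N

1590478.3


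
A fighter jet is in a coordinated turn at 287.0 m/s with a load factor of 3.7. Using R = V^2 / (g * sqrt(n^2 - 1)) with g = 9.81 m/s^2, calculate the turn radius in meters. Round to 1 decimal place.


Step 1: V^2 = 287.0^2 = 82369.0
Step 2: n^2 - 1 = 3.7^2 - 1 = 12.69
Step 3: sqrt(12.69) = 3.562303
Step 4: R = 82369.0 / (9.81 * 3.562303) = 2357.0 m

2357.0


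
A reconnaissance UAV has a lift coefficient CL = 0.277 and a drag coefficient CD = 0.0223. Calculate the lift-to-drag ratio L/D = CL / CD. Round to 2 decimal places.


Step 1: L/D = CL / CD = 0.277 / 0.0223
Step 2: L/D = 12.42

12.42


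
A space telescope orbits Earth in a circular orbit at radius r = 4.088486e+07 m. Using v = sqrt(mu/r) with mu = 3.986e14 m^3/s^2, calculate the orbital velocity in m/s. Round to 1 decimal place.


Step 1: mu / r = 3.986e14 / 4.088486e+07 = 9749330.1922
Step 2: v = sqrt(9749330.1922) = 3122.4 m/s

3122.4


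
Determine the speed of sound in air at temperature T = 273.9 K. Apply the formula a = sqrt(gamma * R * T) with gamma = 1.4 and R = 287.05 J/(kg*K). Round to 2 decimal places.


Step 1: gamma * R * T = 1.4 * 287.05 * 273.9 = 110072.193
Step 2: a = sqrt(110072.193) = 331.77 m/s

331.77


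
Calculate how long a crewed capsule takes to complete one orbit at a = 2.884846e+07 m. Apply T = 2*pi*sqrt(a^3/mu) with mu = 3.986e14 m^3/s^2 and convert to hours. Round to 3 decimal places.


Step 1: a^3 / mu = 2.400866e+22 / 3.986e14 = 6.023246e+07
Step 2: sqrt(6.023246e+07) = 7760.9575 s
Step 3: T = 2*pi * 7760.9575 = 48763.53 s
Step 4: T in hours = 48763.53 / 3600 = 13.545 hours

13.545


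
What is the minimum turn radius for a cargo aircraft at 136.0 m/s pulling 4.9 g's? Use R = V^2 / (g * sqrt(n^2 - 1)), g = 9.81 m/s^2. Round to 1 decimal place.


Step 1: V^2 = 136.0^2 = 18496.0
Step 2: n^2 - 1 = 4.9^2 - 1 = 23.01
Step 3: sqrt(23.01) = 4.796874
Step 4: R = 18496.0 / (9.81 * 4.796874) = 393.1 m

393.1


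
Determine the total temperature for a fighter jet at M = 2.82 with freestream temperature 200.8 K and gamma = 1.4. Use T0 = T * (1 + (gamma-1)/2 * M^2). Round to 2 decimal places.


Step 1: (gamma-1)/2 = 0.2
Step 2: M^2 = 7.9524
Step 3: 1 + 0.2 * 7.9524 = 2.59048
Step 4: T0 = 200.8 * 2.59048 = 520.17 K

520.17


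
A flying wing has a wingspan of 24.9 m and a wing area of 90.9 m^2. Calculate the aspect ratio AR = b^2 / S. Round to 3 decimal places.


Step 1: b^2 = 24.9^2 = 620.01
Step 2: AR = 620.01 / 90.9 = 6.821

6.821


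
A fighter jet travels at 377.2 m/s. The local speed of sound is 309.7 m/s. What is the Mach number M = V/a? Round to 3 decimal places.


Step 1: M = V / a = 377.2 / 309.7
Step 2: M = 1.218

1.218


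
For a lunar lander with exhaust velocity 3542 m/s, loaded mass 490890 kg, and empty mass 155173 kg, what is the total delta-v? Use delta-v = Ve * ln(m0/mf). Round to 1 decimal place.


Step 1: Mass ratio m0/mf = 490890 / 155173 = 3.163501
Step 2: ln(3.163501) = 1.151679
Step 3: delta-v = 3542 * 1.151679 = 4079.2 m/s

4079.2


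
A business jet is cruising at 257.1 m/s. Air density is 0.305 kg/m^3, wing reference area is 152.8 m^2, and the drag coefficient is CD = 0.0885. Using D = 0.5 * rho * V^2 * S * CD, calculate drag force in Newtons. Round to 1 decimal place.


Step 1: Dynamic pressure q = 0.5 * 0.305 * 257.1^2 = 10080.3125 Pa
Step 2: Drag D = q * S * CD = 10080.3125 * 152.8 * 0.0885
Step 3: D = 136314.1 N

136314.1


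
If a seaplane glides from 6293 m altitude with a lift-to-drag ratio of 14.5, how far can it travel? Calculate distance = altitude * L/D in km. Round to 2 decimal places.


Step 1: Glide distance = altitude * L/D = 6293 * 14.5 = 91248.5 m
Step 2: Convert to km: 91248.5 / 1000 = 91.25 km

91.25


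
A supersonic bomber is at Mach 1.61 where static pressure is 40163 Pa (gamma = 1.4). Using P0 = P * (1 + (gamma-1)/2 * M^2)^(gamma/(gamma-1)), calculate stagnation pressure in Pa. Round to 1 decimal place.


Step 1: (gamma-1)/2 * M^2 = 0.2 * 2.5921 = 0.51842
Step 2: 1 + 0.51842 = 1.51842
Step 3: Exponent gamma/(gamma-1) = 3.5
Step 4: P0 = 40163 * 1.51842^3.5 = 173259.8 Pa

173259.8


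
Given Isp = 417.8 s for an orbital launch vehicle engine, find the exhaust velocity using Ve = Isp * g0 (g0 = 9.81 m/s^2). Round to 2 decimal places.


Step 1: Ve = Isp * g0 = 417.8 * 9.81
Step 2: Ve = 4098.62 m/s

4098.62


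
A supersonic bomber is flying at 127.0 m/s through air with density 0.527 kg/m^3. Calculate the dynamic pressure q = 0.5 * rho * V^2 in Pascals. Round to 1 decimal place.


Step 1: V^2 = 127.0^2 = 16129.0
Step 2: q = 0.5 * 0.527 * 16129.0
Step 3: q = 4250.0 Pa

4250.0


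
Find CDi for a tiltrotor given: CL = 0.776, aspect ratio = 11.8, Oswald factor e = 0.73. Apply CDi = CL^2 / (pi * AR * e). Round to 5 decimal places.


Step 1: CL^2 = 0.776^2 = 0.602176
Step 2: pi * AR * e = 3.14159 * 11.8 * 0.73 = 27.061679
Step 3: CDi = 0.602176 / 27.061679 = 0.02225

0.02225


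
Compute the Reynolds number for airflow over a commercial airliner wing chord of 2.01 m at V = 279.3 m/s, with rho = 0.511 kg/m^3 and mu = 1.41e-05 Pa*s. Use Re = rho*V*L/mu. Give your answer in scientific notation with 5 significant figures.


Step 1: Numerator = rho * V * L = 0.511 * 279.3 * 2.01 = 286.871823
Step 2: Re = 286.871823 / 1.41e-05
Step 3: Re = 2.0346e+07

2.0346e+07


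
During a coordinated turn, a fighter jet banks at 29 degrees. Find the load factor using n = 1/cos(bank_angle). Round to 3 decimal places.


Step 1: Convert 29 degrees to radians = 0.506145
Step 2: cos(29 deg) = 0.87462
Step 3: n = 1 / 0.87462 = 1.143

1.143


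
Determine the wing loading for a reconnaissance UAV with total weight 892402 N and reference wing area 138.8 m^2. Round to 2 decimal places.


Step 1: Wing loading = W / S = 892402 / 138.8
Step 2: Wing loading = 6429.41 N/m^2

6429.41


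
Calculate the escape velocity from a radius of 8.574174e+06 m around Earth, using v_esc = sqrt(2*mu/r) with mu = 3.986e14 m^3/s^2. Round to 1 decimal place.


Step 1: 2*mu/r = 2 * 3.986e14 / 8.574174e+06 = 92976886.17
Step 2: v_esc = sqrt(92976886.17) = 9642.5 m/s

9642.5


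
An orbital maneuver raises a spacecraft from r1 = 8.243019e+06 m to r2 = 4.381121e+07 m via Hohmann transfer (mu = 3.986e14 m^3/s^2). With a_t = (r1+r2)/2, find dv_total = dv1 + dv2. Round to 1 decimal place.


Step 1: Transfer semi-major axis a_t = (8.243019e+06 + 4.381121e+07) / 2 = 2.602711e+07 m
Step 2: v1 (circular at r1) = sqrt(mu/r1) = 6953.85 m/s
Step 3: v_t1 = sqrt(mu*(2/r1 - 1/a_t)) = 9022.05 m/s
Step 4: dv1 = |9022.05 - 6953.85| = 2068.19 m/s
Step 5: v2 (circular at r2) = 3016.31 m/s, v_t2 = 1697.49 m/s
Step 6: dv2 = |3016.31 - 1697.49| = 1318.82 m/s
Step 7: Total delta-v = 2068.19 + 1318.82 = 3387.0 m/s

3387.0


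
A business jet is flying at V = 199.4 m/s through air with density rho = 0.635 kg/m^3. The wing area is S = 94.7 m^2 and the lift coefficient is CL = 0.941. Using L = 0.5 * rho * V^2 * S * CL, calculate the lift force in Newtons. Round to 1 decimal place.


Step 1: Calculate dynamic pressure q = 0.5 * 0.635 * 199.4^2 = 0.5 * 0.635 * 39760.36 = 12623.9143 Pa
Step 2: Multiply by wing area and lift coefficient: L = 12623.9143 * 94.7 * 0.941
Step 3: L = 1195484.6842 * 0.941 = 1124951.1 N

1124951.1


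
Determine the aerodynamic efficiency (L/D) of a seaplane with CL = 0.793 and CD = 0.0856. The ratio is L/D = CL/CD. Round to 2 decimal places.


Step 1: L/D = CL / CD = 0.793 / 0.0856
Step 2: L/D = 9.26

9.26


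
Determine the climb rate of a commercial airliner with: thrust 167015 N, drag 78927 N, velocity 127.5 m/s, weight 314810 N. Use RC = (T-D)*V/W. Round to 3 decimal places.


Step 1: Excess thrust = T - D = 167015 - 78927 = 88088 N
Step 2: Excess power = 88088 * 127.5 = 11231220.0 W
Step 3: RC = 11231220.0 / 314810 = 35.676 m/s

35.676


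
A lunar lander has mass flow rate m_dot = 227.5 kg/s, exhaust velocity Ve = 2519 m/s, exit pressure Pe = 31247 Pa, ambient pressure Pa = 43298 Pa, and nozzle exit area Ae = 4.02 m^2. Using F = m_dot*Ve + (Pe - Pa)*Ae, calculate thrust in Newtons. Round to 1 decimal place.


Step 1: Momentum thrust = m_dot * Ve = 227.5 * 2519 = 573072.5 N
Step 2: Pressure thrust = (Pe - Pa) * Ae = (31247 - 43298) * 4.02 = -48445.02 N
Step 3: Total thrust F = 573072.5 + -48445.02 = 524627.5 N

524627.5


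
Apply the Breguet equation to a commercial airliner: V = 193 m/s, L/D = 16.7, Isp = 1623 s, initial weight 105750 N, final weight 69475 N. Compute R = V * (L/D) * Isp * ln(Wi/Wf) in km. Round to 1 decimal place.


Step 1: Coefficient = V * (L/D) * Isp = 193 * 16.7 * 1623 = 5231091.3 m
Step 2: Wi/Wf = 105750 / 69475 = 1.52213
Step 3: ln(1.52213) = 0.420111
Step 4: R = 5231091.3 * 0.420111 = 2197638.2 m = 2197.6 km

2197.6


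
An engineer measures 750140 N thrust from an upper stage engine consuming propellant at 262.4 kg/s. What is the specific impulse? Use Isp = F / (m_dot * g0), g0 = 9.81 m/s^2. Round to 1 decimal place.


Step 1: m_dot * g0 = 262.4 * 9.81 = 2574.14
Step 2: Isp = 750140 / 2574.14 = 291.4 s

291.4


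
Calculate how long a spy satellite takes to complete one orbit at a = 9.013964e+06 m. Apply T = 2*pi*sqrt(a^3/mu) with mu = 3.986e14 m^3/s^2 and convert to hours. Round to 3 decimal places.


Step 1: a^3 / mu = 7.323985e+20 / 3.986e14 = 1.837427e+06
Step 2: sqrt(1.837427e+06) = 1355.5174 s
Step 3: T = 2*pi * 1355.5174 = 8516.97 s
Step 4: T in hours = 8516.97 / 3600 = 2.366 hours

2.366


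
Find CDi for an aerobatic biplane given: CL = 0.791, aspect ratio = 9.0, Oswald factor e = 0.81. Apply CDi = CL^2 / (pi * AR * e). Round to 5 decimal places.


Step 1: CL^2 = 0.791^2 = 0.625681
Step 2: pi * AR * e = 3.14159 * 9.0 * 0.81 = 22.90221
Step 3: CDi = 0.625681 / 22.90221 = 0.02732

0.02732


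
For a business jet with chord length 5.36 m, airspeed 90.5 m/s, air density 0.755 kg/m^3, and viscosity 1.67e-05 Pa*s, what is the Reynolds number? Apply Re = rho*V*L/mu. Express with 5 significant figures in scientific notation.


Step 1: Numerator = rho * V * L = 0.755 * 90.5 * 5.36 = 366.2354
Step 2: Re = 366.2354 / 1.67e-05
Step 3: Re = 2.1930e+07

2.1930e+07


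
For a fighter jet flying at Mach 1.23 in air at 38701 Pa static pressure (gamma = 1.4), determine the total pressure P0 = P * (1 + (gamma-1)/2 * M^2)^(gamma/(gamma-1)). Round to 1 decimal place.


Step 1: (gamma-1)/2 * M^2 = 0.2 * 1.5129 = 0.30258
Step 2: 1 + 0.30258 = 1.30258
Step 3: Exponent gamma/(gamma-1) = 3.5
Step 4: P0 = 38701 * 1.30258^3.5 = 97619.7 Pa

97619.7


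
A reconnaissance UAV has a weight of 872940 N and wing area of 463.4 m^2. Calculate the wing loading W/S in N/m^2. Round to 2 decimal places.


Step 1: Wing loading = W / S = 872940 / 463.4
Step 2: Wing loading = 1883.77 N/m^2

1883.77


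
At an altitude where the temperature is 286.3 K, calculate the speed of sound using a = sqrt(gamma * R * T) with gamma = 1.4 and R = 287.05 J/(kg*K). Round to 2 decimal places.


Step 1: gamma * R * T = 1.4 * 287.05 * 286.3 = 115055.381
Step 2: a = sqrt(115055.381) = 339.20 m/s

339.20


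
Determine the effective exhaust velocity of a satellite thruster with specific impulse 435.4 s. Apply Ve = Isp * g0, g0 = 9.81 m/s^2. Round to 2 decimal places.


Step 1: Ve = Isp * g0 = 435.4 * 9.81
Step 2: Ve = 4271.27 m/s

4271.27


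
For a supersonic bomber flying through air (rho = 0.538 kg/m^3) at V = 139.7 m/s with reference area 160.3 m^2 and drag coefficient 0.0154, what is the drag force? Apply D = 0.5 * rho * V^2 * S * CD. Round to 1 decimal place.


Step 1: Dynamic pressure q = 0.5 * 0.538 * 139.7^2 = 5249.8282 Pa
Step 2: Drag D = q * S * CD = 5249.8282 * 160.3 * 0.0154
Step 3: D = 12959.8 N

12959.8


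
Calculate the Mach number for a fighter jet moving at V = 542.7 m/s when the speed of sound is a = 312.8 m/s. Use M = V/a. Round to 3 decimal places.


Step 1: M = V / a = 542.7 / 312.8
Step 2: M = 1.735

1.735


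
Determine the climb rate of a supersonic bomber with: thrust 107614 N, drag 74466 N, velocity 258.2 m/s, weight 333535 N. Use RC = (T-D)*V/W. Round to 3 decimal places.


Step 1: Excess thrust = T - D = 107614 - 74466 = 33148 N
Step 2: Excess power = 33148 * 258.2 = 8558813.6 W
Step 3: RC = 8558813.6 / 333535 = 25.661 m/s

25.661


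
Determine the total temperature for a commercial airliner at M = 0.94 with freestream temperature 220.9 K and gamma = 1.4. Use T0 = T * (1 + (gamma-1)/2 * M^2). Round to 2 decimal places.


Step 1: (gamma-1)/2 = 0.2
Step 2: M^2 = 0.8836
Step 3: 1 + 0.2 * 0.8836 = 1.17672
Step 4: T0 = 220.9 * 1.17672 = 259.94 K

259.94


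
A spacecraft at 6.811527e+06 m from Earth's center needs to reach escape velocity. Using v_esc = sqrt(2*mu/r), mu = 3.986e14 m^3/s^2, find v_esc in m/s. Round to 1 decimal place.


Step 1: 2*mu/r = 2 * 3.986e14 / 6.811527e+06 = 117036899.3619
Step 2: v_esc = sqrt(117036899.3619) = 10818.4 m/s

10818.4


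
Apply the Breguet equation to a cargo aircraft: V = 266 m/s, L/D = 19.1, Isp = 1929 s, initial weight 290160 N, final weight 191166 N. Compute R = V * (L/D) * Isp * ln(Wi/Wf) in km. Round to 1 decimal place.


Step 1: Coefficient = V * (L/D) * Isp = 266 * 19.1 * 1929 = 9800477.4 m
Step 2: Wi/Wf = 290160 / 191166 = 1.517843
Step 3: ln(1.517843) = 0.41729
Step 4: R = 9800477.4 * 0.41729 = 4089644.5 m = 4089.6 km

4089.6


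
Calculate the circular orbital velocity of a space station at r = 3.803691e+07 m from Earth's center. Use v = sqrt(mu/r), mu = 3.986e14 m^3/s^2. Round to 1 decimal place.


Step 1: mu / r = 3.986e14 / 3.803691e+07 = 10479294.9795
Step 2: v = sqrt(10479294.9795) = 3237.2 m/s

3237.2


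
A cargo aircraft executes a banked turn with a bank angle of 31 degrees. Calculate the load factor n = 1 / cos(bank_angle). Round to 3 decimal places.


Step 1: Convert 31 degrees to radians = 0.541052
Step 2: cos(31 deg) = 0.857167
Step 3: n = 1 / 0.857167 = 1.167

1.167


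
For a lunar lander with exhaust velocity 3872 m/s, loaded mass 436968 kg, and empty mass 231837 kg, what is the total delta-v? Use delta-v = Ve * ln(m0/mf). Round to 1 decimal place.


Step 1: Mass ratio m0/mf = 436968 / 231837 = 1.884807
Step 2: ln(1.884807) = 0.633825
Step 3: delta-v = 3872 * 0.633825 = 2454.2 m/s

2454.2


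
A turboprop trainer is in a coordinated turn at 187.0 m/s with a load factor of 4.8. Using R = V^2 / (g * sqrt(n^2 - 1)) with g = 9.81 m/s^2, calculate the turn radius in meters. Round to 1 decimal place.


Step 1: V^2 = 187.0^2 = 34969.0
Step 2: n^2 - 1 = 4.8^2 - 1 = 22.04
Step 3: sqrt(22.04) = 4.694678
Step 4: R = 34969.0 / (9.81 * 4.694678) = 759.3 m

759.3


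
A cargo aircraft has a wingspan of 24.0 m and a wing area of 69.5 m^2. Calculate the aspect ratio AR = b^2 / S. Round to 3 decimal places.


Step 1: b^2 = 24.0^2 = 576.0
Step 2: AR = 576.0 / 69.5 = 8.288

8.288


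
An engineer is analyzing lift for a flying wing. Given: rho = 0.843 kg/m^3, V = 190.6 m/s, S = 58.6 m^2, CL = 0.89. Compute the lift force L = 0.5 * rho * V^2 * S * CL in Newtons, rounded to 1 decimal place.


Step 1: Calculate dynamic pressure q = 0.5 * 0.843 * 190.6^2 = 0.5 * 0.843 * 36328.36 = 15312.4037 Pa
Step 2: Multiply by wing area and lift coefficient: L = 15312.4037 * 58.6 * 0.89
Step 3: L = 897306.8592 * 0.89 = 798603.1 N

798603.1


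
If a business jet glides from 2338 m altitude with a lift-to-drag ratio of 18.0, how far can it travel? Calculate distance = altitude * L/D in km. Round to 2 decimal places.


Step 1: Glide distance = altitude * L/D = 2338 * 18.0 = 42084.0 m
Step 2: Convert to km: 42084.0 / 1000 = 42.08 km

42.08


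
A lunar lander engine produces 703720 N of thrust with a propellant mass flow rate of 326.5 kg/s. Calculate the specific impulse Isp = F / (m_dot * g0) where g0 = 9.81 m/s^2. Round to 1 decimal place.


Step 1: m_dot * g0 = 326.5 * 9.81 = 3202.97
Step 2: Isp = 703720 / 3202.97 = 219.7 s

219.7


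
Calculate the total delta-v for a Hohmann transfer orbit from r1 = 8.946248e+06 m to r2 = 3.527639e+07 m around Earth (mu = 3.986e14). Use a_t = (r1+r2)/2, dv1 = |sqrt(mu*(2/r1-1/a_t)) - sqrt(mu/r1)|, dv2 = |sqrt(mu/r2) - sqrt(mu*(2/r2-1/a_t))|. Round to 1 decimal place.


Step 1: Transfer semi-major axis a_t = (8.946248e+06 + 3.527639e+07) / 2 = 2.211132e+07 m
Step 2: v1 (circular at r1) = sqrt(mu/r1) = 6674.95 m/s
Step 3: v_t1 = sqrt(mu*(2/r1 - 1/a_t)) = 8431.07 m/s
Step 4: dv1 = |8431.07 - 6674.95| = 1756.12 m/s
Step 5: v2 (circular at r2) = 3361.45 m/s, v_t2 = 2138.16 m/s
Step 6: dv2 = |3361.45 - 2138.16| = 1223.29 m/s
Step 7: Total delta-v = 1756.12 + 1223.29 = 2979.4 m/s

2979.4


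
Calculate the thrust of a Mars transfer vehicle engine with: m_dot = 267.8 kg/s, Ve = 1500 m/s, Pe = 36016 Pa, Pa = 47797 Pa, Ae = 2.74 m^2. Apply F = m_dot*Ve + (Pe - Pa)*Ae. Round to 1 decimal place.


Step 1: Momentum thrust = m_dot * Ve = 267.8 * 1500 = 401700.0 N
Step 2: Pressure thrust = (Pe - Pa) * Ae = (36016 - 47797) * 2.74 = -32279.94 N
Step 3: Total thrust F = 401700.0 + -32279.94 = 369420.1 N

369420.1


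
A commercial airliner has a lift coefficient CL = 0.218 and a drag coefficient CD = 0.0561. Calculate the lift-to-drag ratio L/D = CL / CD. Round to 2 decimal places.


Step 1: L/D = CL / CD = 0.218 / 0.0561
Step 2: L/D = 3.89

3.89


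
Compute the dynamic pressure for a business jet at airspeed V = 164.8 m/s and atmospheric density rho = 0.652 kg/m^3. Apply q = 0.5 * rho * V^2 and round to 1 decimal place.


Step 1: V^2 = 164.8^2 = 27159.04
Step 2: q = 0.5 * 0.652 * 27159.04
Step 3: q = 8853.8 Pa

8853.8


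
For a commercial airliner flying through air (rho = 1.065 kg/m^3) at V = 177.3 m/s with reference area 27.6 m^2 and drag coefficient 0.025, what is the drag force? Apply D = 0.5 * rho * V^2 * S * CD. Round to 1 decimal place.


Step 1: Dynamic pressure q = 0.5 * 1.065 * 177.3^2 = 16739.2919 Pa
Step 2: Drag D = q * S * CD = 16739.2919 * 27.6 * 0.025
Step 3: D = 11550.1 N

11550.1


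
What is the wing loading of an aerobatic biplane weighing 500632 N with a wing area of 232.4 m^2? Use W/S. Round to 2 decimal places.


Step 1: Wing loading = W / S = 500632 / 232.4
Step 2: Wing loading = 2154.18 N/m^2

2154.18


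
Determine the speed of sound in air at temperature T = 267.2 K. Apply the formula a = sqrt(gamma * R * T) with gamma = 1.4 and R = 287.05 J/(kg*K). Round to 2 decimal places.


Step 1: gamma * R * T = 1.4 * 287.05 * 267.2 = 107379.664
Step 2: a = sqrt(107379.664) = 327.69 m/s

327.69


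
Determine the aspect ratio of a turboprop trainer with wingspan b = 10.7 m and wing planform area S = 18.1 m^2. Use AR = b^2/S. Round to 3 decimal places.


Step 1: b^2 = 10.7^2 = 114.49
Step 2: AR = 114.49 / 18.1 = 6.325

6.325


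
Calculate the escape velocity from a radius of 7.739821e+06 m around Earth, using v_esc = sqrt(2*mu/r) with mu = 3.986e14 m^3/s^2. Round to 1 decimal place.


Step 1: 2*mu/r = 2 * 3.986e14 / 7.739821e+06 = 102999798.0573
Step 2: v_esc = sqrt(102999798.0573) = 10148.9 m/s

10148.9


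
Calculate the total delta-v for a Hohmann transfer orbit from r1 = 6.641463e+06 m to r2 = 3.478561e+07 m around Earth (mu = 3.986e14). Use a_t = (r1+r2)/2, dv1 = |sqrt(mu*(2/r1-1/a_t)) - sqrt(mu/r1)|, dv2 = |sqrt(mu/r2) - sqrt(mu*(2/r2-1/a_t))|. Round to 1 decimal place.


Step 1: Transfer semi-major axis a_t = (6.641463e+06 + 3.478561e+07) / 2 = 2.071354e+07 m
Step 2: v1 (circular at r1) = sqrt(mu/r1) = 7747.06 m/s
Step 3: v_t1 = sqrt(mu*(2/r1 - 1/a_t)) = 10039.44 m/s
Step 4: dv1 = |10039.44 - 7747.06| = 2292.38 m/s
Step 5: v2 (circular at r2) = 3385.08 m/s, v_t2 = 1916.79 m/s
Step 6: dv2 = |3385.08 - 1916.79| = 1468.29 m/s
Step 7: Total delta-v = 2292.38 + 1468.29 = 3760.7 m/s

3760.7


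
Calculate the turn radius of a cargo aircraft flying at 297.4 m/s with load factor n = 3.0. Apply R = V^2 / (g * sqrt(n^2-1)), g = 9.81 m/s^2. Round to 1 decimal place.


Step 1: V^2 = 297.4^2 = 88446.76
Step 2: n^2 - 1 = 3.0^2 - 1 = 8.0
Step 3: sqrt(8.0) = 2.828427
Step 4: R = 88446.76 / (9.81 * 2.828427) = 3187.6 m

3187.6


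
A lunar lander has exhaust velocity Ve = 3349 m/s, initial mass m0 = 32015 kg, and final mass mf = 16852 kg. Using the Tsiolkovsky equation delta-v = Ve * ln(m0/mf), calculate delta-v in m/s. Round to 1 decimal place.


Step 1: Mass ratio m0/mf = 32015 / 16852 = 1.899775
Step 2: ln(1.899775) = 0.641735
Step 3: delta-v = 3349 * 0.641735 = 2149.2 m/s

2149.2


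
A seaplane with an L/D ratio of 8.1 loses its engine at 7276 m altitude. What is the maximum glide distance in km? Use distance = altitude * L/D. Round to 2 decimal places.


Step 1: Glide distance = altitude * L/D = 7276 * 8.1 = 58935.6 m
Step 2: Convert to km: 58935.6 / 1000 = 58.94 km

58.94


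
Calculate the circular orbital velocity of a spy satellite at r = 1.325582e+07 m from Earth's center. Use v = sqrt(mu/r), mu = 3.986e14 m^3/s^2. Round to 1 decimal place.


Step 1: mu / r = 3.986e14 / 1.325582e+07 = 30069810.8453
Step 2: v = sqrt(30069810.8453) = 5483.6 m/s

5483.6


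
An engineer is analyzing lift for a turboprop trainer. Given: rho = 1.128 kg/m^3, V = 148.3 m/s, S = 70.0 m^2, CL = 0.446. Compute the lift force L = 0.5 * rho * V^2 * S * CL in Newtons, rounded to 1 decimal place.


Step 1: Calculate dynamic pressure q = 0.5 * 1.128 * 148.3^2 = 0.5 * 1.128 * 21992.89 = 12403.99 Pa
Step 2: Multiply by wing area and lift coefficient: L = 12403.99 * 70.0 * 0.446
Step 3: L = 868279.2972 * 0.446 = 387252.6 N

387252.6


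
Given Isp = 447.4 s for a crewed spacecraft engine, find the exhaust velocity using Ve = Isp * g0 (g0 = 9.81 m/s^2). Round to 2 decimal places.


Step 1: Ve = Isp * g0 = 447.4 * 9.81
Step 2: Ve = 4388.99 m/s

4388.99


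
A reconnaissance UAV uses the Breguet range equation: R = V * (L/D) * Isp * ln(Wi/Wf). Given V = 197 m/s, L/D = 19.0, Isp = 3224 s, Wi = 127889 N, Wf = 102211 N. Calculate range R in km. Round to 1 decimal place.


Step 1: Coefficient = V * (L/D) * Isp = 197 * 19.0 * 3224 = 12067432.0 m
Step 2: Wi/Wf = 127889 / 102211 = 1.251225
Step 3: ln(1.251225) = 0.224123
Step 4: R = 12067432.0 * 0.224123 = 2704593.8 m = 2704.6 km

2704.6


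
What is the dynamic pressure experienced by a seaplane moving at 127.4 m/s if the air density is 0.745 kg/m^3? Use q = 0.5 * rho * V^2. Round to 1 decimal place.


Step 1: V^2 = 127.4^2 = 16230.76
Step 2: q = 0.5 * 0.745 * 16230.76
Step 3: q = 6046.0 Pa

6046.0


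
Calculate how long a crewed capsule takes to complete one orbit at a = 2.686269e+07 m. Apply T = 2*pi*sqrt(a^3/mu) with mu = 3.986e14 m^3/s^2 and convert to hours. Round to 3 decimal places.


Step 1: a^3 / mu = 1.938423e+22 / 3.986e14 = 4.863078e+07
Step 2: sqrt(4.863078e+07) = 6973.577 s
Step 3: T = 2*pi * 6973.577 = 43816.28 s
Step 4: T in hours = 43816.28 / 3600 = 12.171 hours

12.171


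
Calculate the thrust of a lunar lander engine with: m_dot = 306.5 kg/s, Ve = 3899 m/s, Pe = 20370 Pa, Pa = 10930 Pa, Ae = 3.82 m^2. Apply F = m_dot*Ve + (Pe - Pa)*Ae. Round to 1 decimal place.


Step 1: Momentum thrust = m_dot * Ve = 306.5 * 3899 = 1195043.5 N
Step 2: Pressure thrust = (Pe - Pa) * Ae = (20370 - 10930) * 3.82 = 36060.80 N
Step 3: Total thrust F = 1195043.5 + 36060.80 = 1231104.3 N

1231104.3


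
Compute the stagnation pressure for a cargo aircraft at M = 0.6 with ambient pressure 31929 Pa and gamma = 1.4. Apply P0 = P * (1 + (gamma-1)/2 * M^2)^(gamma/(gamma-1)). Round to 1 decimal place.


Step 1: (gamma-1)/2 * M^2 = 0.2 * 0.36 = 0.072
Step 2: 1 + 0.072 = 1.072
Step 3: Exponent gamma/(gamma-1) = 3.5
Step 4: P0 = 31929 * 1.072^3.5 = 40725.6 Pa

40725.6


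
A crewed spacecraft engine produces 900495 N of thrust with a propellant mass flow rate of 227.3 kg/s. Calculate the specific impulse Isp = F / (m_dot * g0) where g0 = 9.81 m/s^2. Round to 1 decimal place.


Step 1: m_dot * g0 = 227.3 * 9.81 = 2229.81
Step 2: Isp = 900495 / 2229.81 = 403.8 s

403.8


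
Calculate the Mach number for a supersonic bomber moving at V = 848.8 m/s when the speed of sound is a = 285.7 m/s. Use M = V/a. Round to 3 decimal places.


Step 1: M = V / a = 848.8 / 285.7
Step 2: M = 2.971

2.971


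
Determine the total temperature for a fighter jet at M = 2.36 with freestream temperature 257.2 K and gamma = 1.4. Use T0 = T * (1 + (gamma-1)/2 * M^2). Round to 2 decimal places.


Step 1: (gamma-1)/2 = 0.2
Step 2: M^2 = 5.5696
Step 3: 1 + 0.2 * 5.5696 = 2.11392
Step 4: T0 = 257.2 * 2.11392 = 543.70 K

543.70


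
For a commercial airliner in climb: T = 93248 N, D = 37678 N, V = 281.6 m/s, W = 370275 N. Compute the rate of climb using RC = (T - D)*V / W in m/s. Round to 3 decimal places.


Step 1: Excess thrust = T - D = 93248 - 37678 = 55570 N
Step 2: Excess power = 55570 * 281.6 = 15648512.0 W
Step 3: RC = 15648512.0 / 370275 = 42.262 m/s

42.262


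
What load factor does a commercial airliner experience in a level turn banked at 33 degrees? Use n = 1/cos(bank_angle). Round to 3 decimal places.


Step 1: Convert 33 degrees to radians = 0.575959
Step 2: cos(33 deg) = 0.838671
Step 3: n = 1 / 0.838671 = 1.192

1.192


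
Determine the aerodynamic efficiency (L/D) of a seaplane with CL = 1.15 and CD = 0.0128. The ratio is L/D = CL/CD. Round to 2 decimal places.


Step 1: L/D = CL / CD = 1.15 / 0.0128
Step 2: L/D = 89.84

89.84


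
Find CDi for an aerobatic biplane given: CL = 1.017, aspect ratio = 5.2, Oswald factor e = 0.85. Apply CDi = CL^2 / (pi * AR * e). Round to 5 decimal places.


Step 1: CL^2 = 1.017^2 = 1.034289
Step 2: pi * AR * e = 3.14159 * 5.2 * 0.85 = 13.88584
Step 3: CDi = 1.034289 / 13.88584 = 0.07449

0.07449


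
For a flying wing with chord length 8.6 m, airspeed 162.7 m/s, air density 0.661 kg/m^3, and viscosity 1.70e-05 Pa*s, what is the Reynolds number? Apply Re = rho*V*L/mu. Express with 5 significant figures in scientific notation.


Step 1: Numerator = rho * V * L = 0.661 * 162.7 * 8.6 = 924.88442
Step 2: Re = 924.88442 / 1.70e-05
Step 3: Re = 5.4405e+07

5.4405e+07


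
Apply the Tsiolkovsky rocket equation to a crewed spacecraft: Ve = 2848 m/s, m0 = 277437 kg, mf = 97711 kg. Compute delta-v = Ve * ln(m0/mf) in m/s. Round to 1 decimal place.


Step 1: Mass ratio m0/mf = 277437 / 97711 = 2.839363
Step 2: ln(2.839363) = 1.04358
Step 3: delta-v = 2848 * 1.04358 = 2972.1 m/s

2972.1


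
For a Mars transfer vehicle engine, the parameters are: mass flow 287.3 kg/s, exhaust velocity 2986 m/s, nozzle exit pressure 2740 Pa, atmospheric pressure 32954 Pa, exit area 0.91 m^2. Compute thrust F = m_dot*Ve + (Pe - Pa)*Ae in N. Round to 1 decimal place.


Step 1: Momentum thrust = m_dot * Ve = 287.3 * 2986 = 857877.8 N
Step 2: Pressure thrust = (Pe - Pa) * Ae = (2740 - 32954) * 0.91 = -27494.74 N
Step 3: Total thrust F = 857877.8 + -27494.74 = 830383.1 N

830383.1


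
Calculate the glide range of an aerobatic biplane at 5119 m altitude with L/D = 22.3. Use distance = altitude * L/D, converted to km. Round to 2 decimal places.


Step 1: Glide distance = altitude * L/D = 5119 * 22.3 = 114153.7 m
Step 2: Convert to km: 114153.7 / 1000 = 114.15 km

114.15


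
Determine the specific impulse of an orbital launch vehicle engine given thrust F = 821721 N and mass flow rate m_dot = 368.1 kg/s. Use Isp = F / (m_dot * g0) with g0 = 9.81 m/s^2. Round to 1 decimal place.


Step 1: m_dot * g0 = 368.1 * 9.81 = 3611.06
Step 2: Isp = 821721 / 3611.06 = 227.6 s

227.6


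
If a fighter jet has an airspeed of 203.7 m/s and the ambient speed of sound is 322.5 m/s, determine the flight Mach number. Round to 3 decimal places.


Step 1: M = V / a = 203.7 / 322.5
Step 2: M = 0.632

0.632


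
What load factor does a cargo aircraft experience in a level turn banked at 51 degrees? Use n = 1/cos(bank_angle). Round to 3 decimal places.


Step 1: Convert 51 degrees to radians = 0.890118
Step 2: cos(51 deg) = 0.62932
Step 3: n = 1 / 0.62932 = 1.589

1.589


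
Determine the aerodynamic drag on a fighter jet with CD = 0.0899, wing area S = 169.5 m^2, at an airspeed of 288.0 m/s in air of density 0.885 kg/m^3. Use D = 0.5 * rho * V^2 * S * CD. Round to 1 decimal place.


Step 1: Dynamic pressure q = 0.5 * 0.885 * 288.0^2 = 36702.72 Pa
Step 2: Drag D = q * S * CD = 36702.72 * 169.5 * 0.0899
Step 3: D = 559277.9 N

559277.9


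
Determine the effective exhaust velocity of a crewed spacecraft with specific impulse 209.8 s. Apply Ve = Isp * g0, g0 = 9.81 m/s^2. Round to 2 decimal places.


Step 1: Ve = Isp * g0 = 209.8 * 9.81
Step 2: Ve = 2058.14 m/s

2058.14


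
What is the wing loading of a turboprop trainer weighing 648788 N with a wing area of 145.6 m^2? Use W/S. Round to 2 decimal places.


Step 1: Wing loading = W / S = 648788 / 145.6
Step 2: Wing loading = 4455.96 N/m^2

4455.96


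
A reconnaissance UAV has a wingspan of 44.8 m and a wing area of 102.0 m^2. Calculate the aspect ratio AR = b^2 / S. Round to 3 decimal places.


Step 1: b^2 = 44.8^2 = 2007.04
Step 2: AR = 2007.04 / 102.0 = 19.677

19.677


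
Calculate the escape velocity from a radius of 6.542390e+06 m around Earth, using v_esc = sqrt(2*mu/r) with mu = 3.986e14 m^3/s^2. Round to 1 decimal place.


Step 1: 2*mu/r = 2 * 3.986e14 / 6.542390e+06 = 121851494.6373
Step 2: v_esc = sqrt(121851494.6373) = 11038.6 m/s

11038.6


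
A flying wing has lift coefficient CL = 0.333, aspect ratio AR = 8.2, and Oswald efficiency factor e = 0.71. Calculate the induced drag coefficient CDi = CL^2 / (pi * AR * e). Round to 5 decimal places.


Step 1: CL^2 = 0.333^2 = 0.110889
Step 2: pi * AR * e = 3.14159 * 8.2 * 0.71 = 18.290352
Step 3: CDi = 0.110889 / 18.290352 = 0.00606

0.00606


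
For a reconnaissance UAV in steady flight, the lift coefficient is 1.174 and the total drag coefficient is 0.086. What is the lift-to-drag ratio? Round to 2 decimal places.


Step 1: L/D = CL / CD = 1.174 / 0.086
Step 2: L/D = 13.65

13.65


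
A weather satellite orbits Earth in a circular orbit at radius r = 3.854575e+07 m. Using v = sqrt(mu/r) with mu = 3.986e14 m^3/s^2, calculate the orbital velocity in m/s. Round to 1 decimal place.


Step 1: mu / r = 3.986e14 / 3.854575e+07 = 10340958.4714
Step 2: v = sqrt(10340958.4714) = 3215.7 m/s

3215.7


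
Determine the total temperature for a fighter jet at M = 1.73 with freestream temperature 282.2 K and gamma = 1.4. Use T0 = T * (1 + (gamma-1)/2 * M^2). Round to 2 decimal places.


Step 1: (gamma-1)/2 = 0.2
Step 2: M^2 = 2.9929
Step 3: 1 + 0.2 * 2.9929 = 1.59858
Step 4: T0 = 282.2 * 1.59858 = 451.12 K

451.12


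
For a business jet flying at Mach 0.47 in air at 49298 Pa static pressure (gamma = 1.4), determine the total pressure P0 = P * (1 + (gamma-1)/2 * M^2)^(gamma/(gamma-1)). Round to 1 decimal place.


Step 1: (gamma-1)/2 * M^2 = 0.2 * 0.2209 = 0.04418
Step 2: 1 + 0.04418 = 1.04418
Step 3: Exponent gamma/(gamma-1) = 3.5
Step 4: P0 = 49298 * 1.04418^3.5 = 57351.3 Pa

57351.3


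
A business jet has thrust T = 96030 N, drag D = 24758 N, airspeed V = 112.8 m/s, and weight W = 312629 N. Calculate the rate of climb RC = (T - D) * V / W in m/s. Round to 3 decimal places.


Step 1: Excess thrust = T - D = 96030 - 24758 = 71272 N
Step 2: Excess power = 71272 * 112.8 = 8039481.6 W
Step 3: RC = 8039481.6 / 312629 = 25.716 m/s

25.716


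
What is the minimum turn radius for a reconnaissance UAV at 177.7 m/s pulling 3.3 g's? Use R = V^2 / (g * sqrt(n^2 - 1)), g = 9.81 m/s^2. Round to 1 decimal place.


Step 1: V^2 = 177.7^2 = 31577.29
Step 2: n^2 - 1 = 3.3^2 - 1 = 9.89
Step 3: sqrt(9.89) = 3.144837
Step 4: R = 31577.29 / (9.81 * 3.144837) = 1023.5 m

1023.5


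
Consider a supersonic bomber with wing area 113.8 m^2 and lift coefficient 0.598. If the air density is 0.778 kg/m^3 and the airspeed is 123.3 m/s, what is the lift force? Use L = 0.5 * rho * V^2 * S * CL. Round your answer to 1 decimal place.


Step 1: Calculate dynamic pressure q = 0.5 * 0.778 * 123.3^2 = 0.5 * 0.778 * 15202.89 = 5913.9242 Pa
Step 2: Multiply by wing area and lift coefficient: L = 5913.9242 * 113.8 * 0.598
Step 3: L = 673004.5751 * 0.598 = 402456.7 N

402456.7


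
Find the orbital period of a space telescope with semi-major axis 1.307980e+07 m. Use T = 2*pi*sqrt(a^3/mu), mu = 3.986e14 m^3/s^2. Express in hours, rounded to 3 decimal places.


Step 1: a^3 / mu = 2.237707e+21 / 3.986e14 = 5.613917e+06
Step 2: sqrt(5.613917e+06) = 2369.3707 s
Step 3: T = 2*pi * 2369.3707 = 14887.19 s
Step 4: T in hours = 14887.19 / 3600 = 4.135 hours

4.135


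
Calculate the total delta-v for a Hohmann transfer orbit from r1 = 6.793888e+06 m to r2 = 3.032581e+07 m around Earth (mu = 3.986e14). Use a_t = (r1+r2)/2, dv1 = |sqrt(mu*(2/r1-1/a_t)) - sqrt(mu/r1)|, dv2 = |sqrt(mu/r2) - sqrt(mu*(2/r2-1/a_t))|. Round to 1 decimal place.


Step 1: Transfer semi-major axis a_t = (6.793888e+06 + 3.032581e+07) / 2 = 1.855985e+07 m
Step 2: v1 (circular at r1) = sqrt(mu/r1) = 7659.66 m/s
Step 3: v_t1 = sqrt(mu*(2/r1 - 1/a_t)) = 9791.03 m/s
Step 4: dv1 = |9791.03 - 7659.66| = 2131.37 m/s
Step 5: v2 (circular at r2) = 3625.45 m/s, v_t2 = 2193.48 m/s
Step 6: dv2 = |3625.45 - 2193.48| = 1431.97 m/s
Step 7: Total delta-v = 2131.37 + 1431.97 = 3563.3 m/s

3563.3


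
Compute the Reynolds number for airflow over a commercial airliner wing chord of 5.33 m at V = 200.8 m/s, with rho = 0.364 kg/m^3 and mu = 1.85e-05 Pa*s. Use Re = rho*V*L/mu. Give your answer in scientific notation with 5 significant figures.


Step 1: Numerator = rho * V * L = 0.364 * 200.8 * 5.33 = 389.576096
Step 2: Re = 389.576096 / 1.85e-05
Step 3: Re = 2.1058e+07

2.1058e+07


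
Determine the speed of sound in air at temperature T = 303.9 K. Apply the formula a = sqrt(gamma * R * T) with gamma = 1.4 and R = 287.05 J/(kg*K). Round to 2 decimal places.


Step 1: gamma * R * T = 1.4 * 287.05 * 303.9 = 122128.293
Step 2: a = sqrt(122128.293) = 349.47 m/s

349.47


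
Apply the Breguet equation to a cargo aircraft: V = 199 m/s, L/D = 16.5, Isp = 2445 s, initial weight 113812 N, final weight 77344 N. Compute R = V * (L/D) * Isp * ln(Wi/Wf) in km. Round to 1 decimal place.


Step 1: Coefficient = V * (L/D) * Isp = 199 * 16.5 * 2445 = 8028157.5 m
Step 2: Wi/Wf = 113812 / 77344 = 1.471504
Step 3: ln(1.471504) = 0.386285
Step 4: R = 8028157.5 * 0.386285 = 3101156.5 m = 3101.2 km

3101.2


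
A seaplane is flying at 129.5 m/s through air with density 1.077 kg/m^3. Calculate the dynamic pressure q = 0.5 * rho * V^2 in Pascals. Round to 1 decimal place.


Step 1: V^2 = 129.5^2 = 16770.25
Step 2: q = 0.5 * 1.077 * 16770.25
Step 3: q = 9030.8 Pa

9030.8


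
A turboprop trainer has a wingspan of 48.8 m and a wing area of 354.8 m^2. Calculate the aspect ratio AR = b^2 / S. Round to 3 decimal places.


Step 1: b^2 = 48.8^2 = 2381.44
Step 2: AR = 2381.44 / 354.8 = 6.712

6.712


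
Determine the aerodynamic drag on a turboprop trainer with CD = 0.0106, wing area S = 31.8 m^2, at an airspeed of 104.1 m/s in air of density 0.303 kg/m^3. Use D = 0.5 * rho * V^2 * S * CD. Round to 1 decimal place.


Step 1: Dynamic pressure q = 0.5 * 0.303 * 104.1^2 = 1641.7767 Pa
Step 2: Drag D = q * S * CD = 1641.7767 * 31.8 * 0.0106
Step 3: D = 553.4 N

553.4
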